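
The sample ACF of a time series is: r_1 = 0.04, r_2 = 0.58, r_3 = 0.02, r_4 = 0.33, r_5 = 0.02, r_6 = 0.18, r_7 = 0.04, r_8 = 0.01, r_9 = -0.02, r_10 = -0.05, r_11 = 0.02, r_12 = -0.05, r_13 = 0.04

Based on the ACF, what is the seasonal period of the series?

2

The largest autocorrelation is r_2 = 0.58, with weaker echoes at lags 4 (0.33) and 6 (0.18); the remaining lags stay at or below 0.04.
The dominant spike at lag 2 indicates a seasonal period of 2.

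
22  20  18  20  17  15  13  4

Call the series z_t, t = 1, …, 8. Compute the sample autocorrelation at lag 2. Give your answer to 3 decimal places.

0.151

Mean z̄ = (22 + 20 + 18 + 20 + 17 + 15 + 13 + 4)/8 = 16.1250
Deviations from mean: 5.8750, 3.8750, 1.8750, 3.8750, 0.8750, -1.1250, -3.1250, -12.1250
Numerator Σ_{t=1}^{6}(z_t−z̄)(z_{t+2}−z̄) = 34.2188
Denominator Σ(z_t−z̄)² = 226.8750
r_2 = 34.2188 / 226.8750 = 0.151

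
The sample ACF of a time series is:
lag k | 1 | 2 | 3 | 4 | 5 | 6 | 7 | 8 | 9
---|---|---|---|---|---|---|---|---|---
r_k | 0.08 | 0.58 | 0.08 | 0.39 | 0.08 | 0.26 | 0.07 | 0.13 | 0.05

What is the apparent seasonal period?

The largest autocorrelation is r_2 = 0.58, with weaker echoes at lags 4 (0.39) and 6 (0.26); the remaining lags stay at or below 0.13.
The dominant spike at lag 2 indicates a seasonal period of 2.

2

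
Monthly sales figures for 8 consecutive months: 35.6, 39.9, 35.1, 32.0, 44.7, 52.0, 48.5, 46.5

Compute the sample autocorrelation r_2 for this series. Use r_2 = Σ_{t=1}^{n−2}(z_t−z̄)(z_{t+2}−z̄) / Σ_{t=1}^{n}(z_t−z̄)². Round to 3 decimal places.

0.022

Mean z̄ = (35.6 + 39.9 + 35.1 + 32.0 + 44.7 + 52.0 + 48.5 + 46.5)/8 = 41.7875
Deviations from mean: -6.1875, -1.8875, -6.6875, -9.7875, 2.9125, 10.2125, 6.7125, 4.7125
Numerator Σ_{t=1}^{6}(z_t−z̄)(z_{t+2}−z̄) = 8.0972
Denominator Σ(z_t−z̄)² = 362.4088
r_2 = 8.0972 / 362.4088 = 0.022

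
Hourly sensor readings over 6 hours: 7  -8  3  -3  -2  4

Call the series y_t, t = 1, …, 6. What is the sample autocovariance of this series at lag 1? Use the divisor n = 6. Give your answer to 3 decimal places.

Mean ȳ = (7 − 8 + 3 − 3 − 2 + 4)/6 = 0.1667
Σ_{t=1}^{5}(y_t−ȳ)(y_{t+1}−ȳ) = -89.3611
γ_1 = -89.3611 / 6 = -14.894

-14.894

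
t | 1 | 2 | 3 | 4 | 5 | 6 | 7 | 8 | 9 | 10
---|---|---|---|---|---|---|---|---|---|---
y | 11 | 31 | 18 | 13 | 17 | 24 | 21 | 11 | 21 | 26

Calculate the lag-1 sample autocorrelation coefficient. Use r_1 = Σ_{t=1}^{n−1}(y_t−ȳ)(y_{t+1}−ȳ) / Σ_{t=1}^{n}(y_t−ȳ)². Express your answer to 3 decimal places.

Mean ȳ = (11 + 31 + 18 + 13 + 17 + 24 + 21 + 11 + 21 + 26)/10 = 19.3000
Numerator Σ_{t=1}^{9}(y_t−ȳ)(y_{t+1}−ȳ) = -109.2900
Denominator Σ(y_t−ȳ)² = 394.1000
r_1 = -109.2900 / 394.1000 = -0.277

-0.277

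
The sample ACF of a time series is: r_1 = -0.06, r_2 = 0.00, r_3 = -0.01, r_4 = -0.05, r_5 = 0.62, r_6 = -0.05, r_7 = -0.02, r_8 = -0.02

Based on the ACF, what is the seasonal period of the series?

The largest autocorrelation is r_5 = 0.62; the remaining lags stay at or below 0.00.
The dominant spike at lag 5 indicates a seasonal period of 5.

5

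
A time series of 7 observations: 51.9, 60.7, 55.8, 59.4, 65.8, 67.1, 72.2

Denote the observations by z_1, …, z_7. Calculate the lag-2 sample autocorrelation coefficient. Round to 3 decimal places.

0.229

Mean z̄ = (51.9 + 60.7 + 55.8 + 59.4 + 65.8 + 67.1 + 72.2)/7 = 61.8429
Deviations from mean: -9.9429, -1.1429, -6.0429, -2.4429, 3.9571, 5.2571, 10.3571
Σ(z_t−z̄)(z_{t+2}−z̄) = (60.0833) + (2.7918) + (-23.9124) + (-12.8424) + (40.9847) = 67.1049
Denominator Σ(z_t−z̄)² = 293.2171
r_2 = 67.1049 / 293.2171 = 0.229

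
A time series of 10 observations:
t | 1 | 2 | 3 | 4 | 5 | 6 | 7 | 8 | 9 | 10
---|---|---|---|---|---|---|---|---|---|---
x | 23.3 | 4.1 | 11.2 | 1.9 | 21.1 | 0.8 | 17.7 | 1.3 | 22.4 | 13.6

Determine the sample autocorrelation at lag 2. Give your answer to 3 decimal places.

0.509

Mean x̄ = (23.3 + 4.1 + 11.2 + 1.9 + 21.1 + 0.8 + 17.7 + 1.3 + 22.4 + 13.6)/10 = 11.7400
Numerator Σ_{t=1}^{8}(x_t−x̄)(x_{t+2}−x̄) = 385.6448
Denominator Σ(x_t−x̄)² = 758.0240
r_2 = 385.6448 / 758.0240 = 0.509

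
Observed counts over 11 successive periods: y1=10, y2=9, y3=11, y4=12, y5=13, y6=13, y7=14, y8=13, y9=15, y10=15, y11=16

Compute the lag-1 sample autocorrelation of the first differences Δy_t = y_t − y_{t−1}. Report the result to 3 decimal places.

First differences Δy: -1, 2, 1, 1, 0, 1, -1, 2, 0, 1
Mean of differences = 0.6000
Numerator Σ(Δy_t−Δȳ)(Δy_{t+1}−Δȳ) = -5.9600
Denominator Σ(Δy_t−Δȳ)² = 10.4000
r_1(Δy) = -5.9600 / 10.4000 = -0.573

-0.573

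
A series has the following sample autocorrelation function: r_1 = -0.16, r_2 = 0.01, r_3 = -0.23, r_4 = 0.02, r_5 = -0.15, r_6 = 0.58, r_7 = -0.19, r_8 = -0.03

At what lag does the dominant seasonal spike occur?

6

The largest autocorrelation is r_6 = 0.58; the remaining lags stay at or below 0.02.
The dominant spike at lag 6 indicates a seasonal period of 6.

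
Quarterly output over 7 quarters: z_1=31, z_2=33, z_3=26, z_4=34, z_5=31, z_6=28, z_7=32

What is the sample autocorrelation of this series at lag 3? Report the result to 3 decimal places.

Mean z̄ = (31 + 33 + 26 + 34 + 31 + 28 + 32)/7 = 30.7143
Σ(z_t−z̄)(z_{t+3}−z̄) = (0.9388) + (0.6531) + (12.7959) + (4.2245) = 18.6122
Denominator Σ(z_t−z̄)² = 47.4286
r_3 = 18.6122 / 47.4286 = 0.392

0.392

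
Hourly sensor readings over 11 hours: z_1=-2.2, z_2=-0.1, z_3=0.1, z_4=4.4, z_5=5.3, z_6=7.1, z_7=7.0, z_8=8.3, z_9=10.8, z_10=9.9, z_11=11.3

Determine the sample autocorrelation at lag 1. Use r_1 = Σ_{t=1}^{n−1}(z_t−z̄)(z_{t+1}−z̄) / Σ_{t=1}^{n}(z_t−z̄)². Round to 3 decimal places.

0.694

Mean z̄ = (-2.2 − 0.1 + 0.1 + 4.4 + 5.3 + 7.1 + 7.0 + 8.3 + 10.8 + 9.9 + 11.3)/11 = 5.6273
Numerator Σ_{t=1}^{10}(z_t−z̄)(z_{t+1}−z̄) = 149.0438
Denominator Σ(z_t−z̄)² = 214.6218
r_1 = 149.0438 / 214.6218 = 0.694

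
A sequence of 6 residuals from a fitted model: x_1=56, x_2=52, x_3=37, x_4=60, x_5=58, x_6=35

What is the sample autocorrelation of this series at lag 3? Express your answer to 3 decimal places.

Mean x̄ = (56 + 52 + 37 + 60 + 58 + 35)/6 = 49.6667
Deviations from mean: 6.3333, 2.3333, -12.6667, 10.3333, 8.3333, -14.6667
Numerator Σ_{t=1}^{3}(x_t−x̄)(x_{t+3}−x̄) = 270.6667
Denominator Σ(x_t−x̄)² = 597.3333
r_3 = 270.6667 / 597.3333 = 0.453

0.453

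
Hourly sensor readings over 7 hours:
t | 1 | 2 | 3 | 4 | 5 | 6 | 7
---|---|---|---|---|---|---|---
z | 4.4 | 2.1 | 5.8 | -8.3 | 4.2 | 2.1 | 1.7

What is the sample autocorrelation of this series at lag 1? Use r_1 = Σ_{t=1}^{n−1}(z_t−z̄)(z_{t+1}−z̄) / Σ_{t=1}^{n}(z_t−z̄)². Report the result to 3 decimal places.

Mean z̄ = (4.4 + 2.1 + 5.8 − 8.3 + 4.2 + 2.1 + 1.7)/7 = 1.7143
Σ(z_t−z̄)(z_{t+1}−z̄) = (1.0359) + (1.5759) + (-40.9155) + (-24.8927) + (0.9588) + (-0.0055) = -62.2431
Denominator Σ(z_t−z̄)² = 130.6686
r_1 = -62.2431 / 130.6686 = -0.476

-0.476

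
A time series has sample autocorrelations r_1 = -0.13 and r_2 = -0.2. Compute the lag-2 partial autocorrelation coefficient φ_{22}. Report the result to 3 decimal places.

-0.221

φ_{22} = (r_2 − r_1²) / (1 − r_1²)
r_1² = (-0.13)² = 0.0169
Numerator = -0.2 − 0.0169 = -0.2169; denominator = 1 − 0.0169 = 0.9831
φ_{22} = -0.2169 / 0.9831 = -0.221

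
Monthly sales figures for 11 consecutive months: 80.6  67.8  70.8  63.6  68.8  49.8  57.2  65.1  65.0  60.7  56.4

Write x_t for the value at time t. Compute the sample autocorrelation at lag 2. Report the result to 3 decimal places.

Mean x̄ = (80.6 + 67.8 + 70.8 + 63.6 + 68.8 + 49.8 + 57.2 + 65.1 + 65.0 + 60.7 + 56.4)/11 = 64.1636
Numerator Σ_{t=1}^{9}(x_t−x̄)(x_{t+2}−x̄) = 84.5964
Denominator Σ(x_t−x̄)² = 677.8855
r_2 = 84.5964 / 677.8855 = 0.125

0.125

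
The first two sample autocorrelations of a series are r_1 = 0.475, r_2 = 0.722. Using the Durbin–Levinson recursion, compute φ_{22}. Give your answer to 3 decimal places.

0.641

φ_{22} = (r_2 − r_1²) / (1 − r_1²)
r_1² = (0.475)² = 0.225625
Numerator = 0.722 − 0.2256 = 0.4964; denominator = 1 − 0.2256 = 0.7744
φ_{22} = 0.4964 / 0.7744 = 0.641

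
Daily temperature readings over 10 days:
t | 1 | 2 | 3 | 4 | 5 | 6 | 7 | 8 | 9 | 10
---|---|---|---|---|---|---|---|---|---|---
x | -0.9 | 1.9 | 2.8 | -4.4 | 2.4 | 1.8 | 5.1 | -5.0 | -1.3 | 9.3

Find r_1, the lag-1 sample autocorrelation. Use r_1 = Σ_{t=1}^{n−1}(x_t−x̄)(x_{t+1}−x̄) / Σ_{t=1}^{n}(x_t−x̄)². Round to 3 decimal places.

-0.253

Mean x̄ = (-0.9 + 1.9 + 2.8 − 4.4 + 2.4 + 1.8 + 5.1 − 5.0 − 1.3 + 9.3)/10 = 1.1700
Numerator Σ_{t=1}^{9}(x_t−x̄)(x_{t+1}−x̄) = -42.0899
Denominator Σ(x_t−x̄)² = 166.1210
r_1 = -42.0899 / 166.1210 = -0.253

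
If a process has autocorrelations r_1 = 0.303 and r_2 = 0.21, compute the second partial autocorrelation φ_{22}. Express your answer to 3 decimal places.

φ_{22} = (r_2 − r_1²) / (1 − r_1²)
r_1² = (0.303)² = 0.091809
Numerator = 0.21 − 0.0918 = 0.1182; denominator = 1 − 0.0918 = 0.9082
φ_{22} = 0.1182 / 0.9082 = 0.130

0.130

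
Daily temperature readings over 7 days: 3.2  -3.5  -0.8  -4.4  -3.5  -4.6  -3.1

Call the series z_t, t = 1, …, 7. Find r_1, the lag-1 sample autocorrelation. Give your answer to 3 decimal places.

-0.107

Mean z̄ = (3.2 − 3.5 − 0.8 − 4.4 − 3.5 − 4.6 − 3.1)/7 = -2.3857
Deviations from mean: 5.5857, -1.1143, 1.5857, -2.0143, -1.1143, -2.2143, -0.7143
Numerator Σ_{t=1}^{6}(z_t−z̄)(z_{t+1}−z̄) = -4.8916
Denominator Σ(z_t−z̄)² = 45.6686
r_1 = -4.8916 / 45.6686 = -0.107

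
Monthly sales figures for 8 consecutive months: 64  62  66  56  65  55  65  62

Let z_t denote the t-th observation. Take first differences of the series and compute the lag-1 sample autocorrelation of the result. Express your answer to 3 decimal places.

First differences Δz: -2, 4, -10, 9, -10, 10, -3
Mean of differences = -0.2857
Numerator Σ(Δz_t−Δz̄)(Δz_{t+1}−Δz̄) = -357.2245
Denominator Σ(Δz_t−Δz̄)² = 409.4286
r_1(Δz) = -357.2245 / 409.4286 = -0.872

-0.872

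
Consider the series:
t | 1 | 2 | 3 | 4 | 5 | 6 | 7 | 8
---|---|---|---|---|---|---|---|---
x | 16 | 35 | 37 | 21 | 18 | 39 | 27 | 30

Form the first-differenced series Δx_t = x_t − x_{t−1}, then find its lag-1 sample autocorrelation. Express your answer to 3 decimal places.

-0.238

First differences Δx: 19, 2, -16, -3, 21, -12, 3
Mean of differences = 2.0000
Numerator Σ(Δx_t−Δx̄)(Δx_{t+1}−Δx̄) = -285.0000
Denominator Σ(Δx_t−Δx̄)² = 1196.0000
r_1(Δx) = -285.0000 / 1196.0000 = -0.238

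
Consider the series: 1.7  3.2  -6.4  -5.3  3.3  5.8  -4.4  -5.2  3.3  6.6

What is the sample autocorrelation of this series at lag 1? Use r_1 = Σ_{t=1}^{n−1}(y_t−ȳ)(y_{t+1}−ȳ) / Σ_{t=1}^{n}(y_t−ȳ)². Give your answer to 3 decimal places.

0.105

Mean ȳ = (1.7 + 3.2 − 6.4 − 5.3 + 3.3 + 5.8 − 4.4 − 5.2 + 3.3 + 6.6)/10 = 0.2600
Numerator Σ_{t=1}^{9}(y_t−ȳ)(y_{t+1}−ȳ) = 23.9244
Denominator Σ(y_t−ȳ)² = 226.8840
r_1 = 23.9244 / 226.8840 = 0.105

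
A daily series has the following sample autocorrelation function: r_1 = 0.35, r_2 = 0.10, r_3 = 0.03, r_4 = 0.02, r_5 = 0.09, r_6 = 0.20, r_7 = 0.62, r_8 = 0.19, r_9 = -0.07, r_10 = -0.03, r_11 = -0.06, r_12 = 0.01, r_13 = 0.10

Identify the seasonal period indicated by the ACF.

The largest autocorrelation is r_7 = 0.62; the remaining lags stay at or below 0.35. The elevated value at lag 1 (0.35), dropping to 0.10 at lag 2, reflects decaying short-term dependence rather than seasonality.
The dominant spike at lag 7 indicates a seasonal period of 7.

7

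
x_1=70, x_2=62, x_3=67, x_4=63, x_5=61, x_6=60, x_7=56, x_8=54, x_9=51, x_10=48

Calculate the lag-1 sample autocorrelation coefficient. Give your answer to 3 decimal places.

0.550

Mean x̄ = (70 + 62 + 67 + 63 + 61 + 60 + 56 + 54 + 51 + 48)/10 = 59.2000
Numerator Σ_{t=1}^{9}(x_t−x̄)(x_{t+1}−x̄) = 238.5600
Denominator Σ(x_t−x̄)² = 433.6000
r_1 = 238.5600 / 433.6000 = 0.550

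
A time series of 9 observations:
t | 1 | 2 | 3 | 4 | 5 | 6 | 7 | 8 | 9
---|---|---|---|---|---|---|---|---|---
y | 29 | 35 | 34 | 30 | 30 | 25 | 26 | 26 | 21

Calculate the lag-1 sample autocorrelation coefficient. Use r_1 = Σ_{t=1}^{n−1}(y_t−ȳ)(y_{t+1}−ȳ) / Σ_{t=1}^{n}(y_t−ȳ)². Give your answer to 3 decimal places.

0.495

Mean ȳ = (29 + 35 + 34 + 30 + 30 + 25 + 26 + 26 + 21)/9 = 28.4444
Numerator Σ_{t=1}^{8}(y_t−ȳ)(y_{t+1}−ȳ) = 78.3580
Denominator Σ(y_t−ȳ)² = 158.2222
r_1 = 78.3580 / 158.2222 = 0.495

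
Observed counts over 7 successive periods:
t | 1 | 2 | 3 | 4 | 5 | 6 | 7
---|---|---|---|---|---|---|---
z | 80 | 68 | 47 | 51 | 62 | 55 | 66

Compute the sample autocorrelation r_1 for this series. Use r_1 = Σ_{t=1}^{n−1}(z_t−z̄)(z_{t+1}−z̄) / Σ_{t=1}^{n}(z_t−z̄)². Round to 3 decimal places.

0.176

Mean z̄ = (80 + 68 + 47 + 51 + 62 + 55 + 66)/7 = 61.2857
Numerator Σ_{t=1}^{6}(z_t−z̄)(z_{t+1}−z̄) = 135.2041
Denominator Σ(z_t−z̄)² = 767.4286
r_1 = 135.2041 / 767.4286 = 0.176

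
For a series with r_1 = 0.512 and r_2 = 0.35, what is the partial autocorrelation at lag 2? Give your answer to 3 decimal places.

0.119

φ_{22} = (r_2 − r_1²) / (1 − r_1²)
r_1² = (0.512)² = 0.262144
Numerator = 0.35 − 0.2621 = 0.0879; denominator = 1 − 0.2621 = 0.7379
φ_{22} = 0.0879 / 0.7379 = 0.119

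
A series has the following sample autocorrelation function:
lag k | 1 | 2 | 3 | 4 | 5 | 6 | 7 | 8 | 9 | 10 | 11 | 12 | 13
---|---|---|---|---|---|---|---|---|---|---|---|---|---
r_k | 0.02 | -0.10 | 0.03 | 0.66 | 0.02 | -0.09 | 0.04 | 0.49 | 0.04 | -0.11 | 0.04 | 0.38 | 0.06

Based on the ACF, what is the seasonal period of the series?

4

The largest autocorrelation is r_4 = 0.66, with weaker echoes at lags 8 (0.49) and 12 (0.38); the remaining lags stay at or below 0.06.
The dominant spike at lag 4 indicates a seasonal period of 4.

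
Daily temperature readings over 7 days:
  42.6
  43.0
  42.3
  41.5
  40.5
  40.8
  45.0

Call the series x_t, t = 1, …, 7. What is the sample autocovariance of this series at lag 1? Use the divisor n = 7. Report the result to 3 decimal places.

Mean x̄ = (42.6 + 43.0 + 42.3 + 41.5 + 40.5 + 40.8 + 45.0)/7 = 42.2429
Σ_{t=1}^{6}(x_t−x̄)(x_{t+1}−x̄) = 0.1024
γ_1 = 0.1024 / 7 = 0.015

0.015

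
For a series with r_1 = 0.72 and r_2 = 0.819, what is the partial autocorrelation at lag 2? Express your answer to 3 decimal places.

φ_{22} = (r_2 − r_1²) / (1 − r_1²)
r_1² = (0.72)² = 0.5184
Numerator = 0.819 − 0.5184 = 0.3006; denominator = 1 − 0.5184 = 0.4816
φ_{22} = 0.3006 / 0.4816 = 0.624

0.624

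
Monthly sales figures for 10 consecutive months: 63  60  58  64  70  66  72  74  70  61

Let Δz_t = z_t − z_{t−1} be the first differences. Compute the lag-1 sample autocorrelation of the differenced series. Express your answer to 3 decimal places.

0.102

First differences Δz: -3, -2, 6, 6, -4, 6, 2, -4, -9
Mean of differences = -0.2222
Numerator Σ(Δz_t−Δz̄)(Δz_{t+1}−Δz̄) = 24.1728
Denominator Σ(Δz_t−Δz̄)² = 237.5556
r_1(Δz) = 24.1728 / 237.5556 = 0.102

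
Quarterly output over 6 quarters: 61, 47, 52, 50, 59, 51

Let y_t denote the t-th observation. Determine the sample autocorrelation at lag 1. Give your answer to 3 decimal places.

-0.454

Mean ȳ = (61 + 47 + 52 + 50 + 59 + 51)/6 = 53.3333
Σ(y_t−ȳ)(y_{t+1}−ȳ) = (-48.5556) + (8.4444) + (4.4444) + (-18.8889) + (-13.2222) = -67.7778
Denominator Σ(y_t−ȳ)² = 149.3333
r_1 = -67.7778 / 149.3333 = -0.454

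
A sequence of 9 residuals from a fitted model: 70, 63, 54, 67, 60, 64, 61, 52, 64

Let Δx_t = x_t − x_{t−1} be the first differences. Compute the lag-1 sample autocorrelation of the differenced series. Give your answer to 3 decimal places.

-0.463

First differences Δx: -7, -9, 13, -7, 4, -3, -9, 12
Mean of differences = -0.7500
Numerator Σ(Δx_t−Δx̄)(Δx_{t+1}−Δx̄) = -274.8125
Denominator Σ(Δx_t−Δx̄)² = 593.5000
r_1(Δx) = -274.8125 / 593.5000 = -0.463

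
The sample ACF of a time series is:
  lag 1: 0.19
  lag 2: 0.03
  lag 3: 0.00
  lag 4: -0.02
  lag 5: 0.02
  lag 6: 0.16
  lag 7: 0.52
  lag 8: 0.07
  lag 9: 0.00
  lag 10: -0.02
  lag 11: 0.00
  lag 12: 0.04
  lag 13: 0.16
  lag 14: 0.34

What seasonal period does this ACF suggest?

The largest autocorrelation is r_7 = 0.52, with a weaker echo at lag 14 (0.34); the remaining lags stay at or below 0.19.
The dominant spike at lag 7 indicates a seasonal period of 7.

7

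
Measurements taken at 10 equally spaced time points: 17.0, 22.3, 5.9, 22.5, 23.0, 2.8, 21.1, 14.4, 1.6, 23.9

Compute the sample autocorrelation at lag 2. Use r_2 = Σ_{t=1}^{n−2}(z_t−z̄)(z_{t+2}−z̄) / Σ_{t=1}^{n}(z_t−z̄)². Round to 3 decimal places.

Mean z̄ = (17.0 + 22.3 + 5.9 + 22.5 + 23.0 + 2.8 + 21.1 + 14.4 + 1.6 + 23.9)/10 = 15.4500
Numerator Σ_{t=1}^{8}(z_t−z̄)(z_{t+2}−z̄) = -158.9800
Denominator Σ(z_t−z̄)² = 703.5050
r_2 = -158.9800 / 703.5050 = -0.226

-0.226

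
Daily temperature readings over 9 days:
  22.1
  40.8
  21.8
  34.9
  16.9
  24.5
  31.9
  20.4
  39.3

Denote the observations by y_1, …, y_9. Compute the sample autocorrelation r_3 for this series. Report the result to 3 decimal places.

Mean ȳ = (22.1 + 40.8 + 21.8 + 34.9 + 16.9 + 24.5 + 31.9 + 20.4 + 39.3)/9 = 28.0667
Σ(y_t−ȳ)(y_{t+3}−ȳ) = (-40.7722) + (-142.1889) + (22.3511) + (26.1944) + (85.6111) + (-40.0656) = -88.8700
Denominator Σ(y_t−ȳ)² = 620.7800
r_3 = -88.8700 / 620.7800 = -0.143

-0.143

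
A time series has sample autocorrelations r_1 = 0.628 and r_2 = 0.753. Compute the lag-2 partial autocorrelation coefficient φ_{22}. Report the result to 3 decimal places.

φ_{22} = (r_2 − r_1²) / (1 − r_1²)
r_1² = (0.628)² = 0.394384
Numerator = 0.753 − 0.3944 = 0.3586; denominator = 1 − 0.3944 = 0.6056
φ_{22} = 0.3586 / 0.6056 = 0.592

0.592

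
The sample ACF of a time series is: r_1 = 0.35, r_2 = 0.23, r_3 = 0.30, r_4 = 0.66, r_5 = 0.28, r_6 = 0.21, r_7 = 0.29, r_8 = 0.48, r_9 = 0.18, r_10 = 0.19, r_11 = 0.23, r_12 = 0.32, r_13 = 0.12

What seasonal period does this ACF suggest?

The largest autocorrelation is r_4 = 0.66, with a weaker echo at lag 8 (0.48); the remaining lags stay at or below 0.35. The elevated value at lag 1 (0.35), dropping to 0.23 at lag 2, reflects decaying short-term dependence rather than seasonality.
The dominant spike at lag 4 indicates a seasonal period of 4.

4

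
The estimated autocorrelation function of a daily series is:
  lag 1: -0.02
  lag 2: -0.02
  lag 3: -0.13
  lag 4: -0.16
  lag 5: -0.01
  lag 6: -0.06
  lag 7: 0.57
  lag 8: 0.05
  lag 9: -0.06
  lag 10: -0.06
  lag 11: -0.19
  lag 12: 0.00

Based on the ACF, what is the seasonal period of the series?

The largest autocorrelation is r_7 = 0.57; the remaining lags stay at or below 0.05.
The dominant spike at lag 7 indicates a seasonal period of 7.

7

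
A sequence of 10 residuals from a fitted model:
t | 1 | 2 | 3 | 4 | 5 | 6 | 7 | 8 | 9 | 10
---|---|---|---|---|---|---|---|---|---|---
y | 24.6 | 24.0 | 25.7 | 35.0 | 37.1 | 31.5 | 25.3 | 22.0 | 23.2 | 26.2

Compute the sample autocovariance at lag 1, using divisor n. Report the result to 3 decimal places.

Mean ȳ = (24.6 + 24.0 + 25.7 + 35.0 + 37.1 + 31.5 + 25.3 + 22.0 + 23.2 + 26.2)/10 = 27.4600
Σ_{t=1}^{9}(y_t−ȳ)(y_{t+1}−ȳ) = 146.0404
γ_1 = 146.0404 / 10 = 14.604

14.604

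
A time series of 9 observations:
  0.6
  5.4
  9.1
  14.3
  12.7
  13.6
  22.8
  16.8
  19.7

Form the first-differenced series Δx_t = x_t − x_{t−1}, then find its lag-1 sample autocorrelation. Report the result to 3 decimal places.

-0.465

First differences Δx: 4.8, 3.7, 5.2, -1.6, 0.9, 9.2, -6.0, 2.9
Mean of differences = 2.3875
Numerator Σ(Δx_t−Δx̄)(Δx_{t+1}−Δx̄) = -69.9977
Denominator Σ(Δx_t−Δx̄)² = 150.5888
r_1(Δx) = -69.9977 / 150.5888 = -0.465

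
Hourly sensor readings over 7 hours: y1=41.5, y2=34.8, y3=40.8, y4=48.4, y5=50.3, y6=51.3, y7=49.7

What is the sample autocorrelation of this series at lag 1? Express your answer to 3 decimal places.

0.618

Mean ȳ = (41.5 + 34.8 + 40.8 + 48.4 + 50.3 + 51.3 + 49.7)/7 = 45.2571
Σ(y_t−ȳ)(y_{t+1}−ȳ) = (39.2890) + (46.6090) + (-14.0082) + (15.8490) + (30.4733) + (26.8476) = 145.0596
Denominator Σ(y_t−ȳ)² = 234.8971
r_1 = 145.0596 / 234.8971 = 0.618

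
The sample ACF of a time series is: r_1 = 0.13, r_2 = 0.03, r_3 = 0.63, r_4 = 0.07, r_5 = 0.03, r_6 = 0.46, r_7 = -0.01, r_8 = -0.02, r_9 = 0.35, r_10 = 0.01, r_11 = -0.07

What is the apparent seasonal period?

The largest autocorrelation is r_3 = 0.63, with weaker echoes at lags 6 (0.46) and 9 (0.35); the remaining lags stay at or below 0.13.
The dominant spike at lag 3 indicates a seasonal period of 3.

3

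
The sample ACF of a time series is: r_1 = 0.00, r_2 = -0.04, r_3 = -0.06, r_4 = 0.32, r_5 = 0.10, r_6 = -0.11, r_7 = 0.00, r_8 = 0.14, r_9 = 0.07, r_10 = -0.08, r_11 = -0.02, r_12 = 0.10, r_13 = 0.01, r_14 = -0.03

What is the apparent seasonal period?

The largest autocorrelation is r_4 = 0.32; the remaining lags stay at or below 0.14.
The dominant spike at lag 4 indicates a seasonal period of 4.

4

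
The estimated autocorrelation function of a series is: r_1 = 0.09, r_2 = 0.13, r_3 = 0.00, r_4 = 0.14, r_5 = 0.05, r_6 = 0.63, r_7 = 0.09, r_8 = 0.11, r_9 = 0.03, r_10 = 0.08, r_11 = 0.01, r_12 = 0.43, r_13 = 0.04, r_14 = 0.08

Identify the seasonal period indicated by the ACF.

The largest autocorrelation is r_6 = 0.63, with a weaker echo at lag 12 (0.43); the remaining lags stay at or below 0.14.
The dominant spike at lag 6 indicates a seasonal period of 6.

6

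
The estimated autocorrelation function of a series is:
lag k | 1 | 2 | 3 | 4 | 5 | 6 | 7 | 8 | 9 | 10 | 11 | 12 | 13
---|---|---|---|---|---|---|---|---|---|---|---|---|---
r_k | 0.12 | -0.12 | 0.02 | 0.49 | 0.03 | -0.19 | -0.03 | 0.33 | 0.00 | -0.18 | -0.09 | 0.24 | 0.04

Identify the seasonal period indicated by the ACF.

The largest autocorrelation is r_4 = 0.49, with weaker echoes at lags 8 (0.33) and 12 (0.24); the remaining lags stay at or below 0.12.
The dominant spike at lag 4 indicates a seasonal period of 4.

4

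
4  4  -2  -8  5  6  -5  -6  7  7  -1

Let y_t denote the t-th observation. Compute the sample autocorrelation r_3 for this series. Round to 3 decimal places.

0.013

Mean ȳ = (4 + 4 − 2 − 8 + 5 + 6 − 5 − 6 + 7 + 7 − 1)/11 = 1.0000
Numerator Σ_{t=1}^{8}(y_t−ȳ)(y_{t+3}−ȳ) = 4.0000
Denominator Σ(y_t−ȳ)² = 310.0000
r_3 = 4.0000 / 310.0000 = 0.013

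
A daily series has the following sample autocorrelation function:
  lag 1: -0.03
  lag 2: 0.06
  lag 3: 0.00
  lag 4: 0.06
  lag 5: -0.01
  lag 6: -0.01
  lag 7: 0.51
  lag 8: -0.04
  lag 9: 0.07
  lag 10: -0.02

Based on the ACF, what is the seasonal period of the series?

7

The largest autocorrelation is r_7 = 0.51; the remaining lags stay at or below 0.07.
The dominant spike at lag 7 indicates a seasonal period of 7.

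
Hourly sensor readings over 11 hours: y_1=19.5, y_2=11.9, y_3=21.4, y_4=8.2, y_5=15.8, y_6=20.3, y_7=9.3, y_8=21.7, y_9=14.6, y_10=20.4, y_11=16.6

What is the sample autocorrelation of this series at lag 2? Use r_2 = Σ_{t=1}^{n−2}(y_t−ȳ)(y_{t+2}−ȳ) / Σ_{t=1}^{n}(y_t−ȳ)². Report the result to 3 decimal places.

0.322

Mean ȳ = (19.5 + 11.9 + 21.4 + 8.2 + 15.8 + 20.3 + 9.3 + 21.7 + 14.6 + 20.4 + 16.6)/11 = 16.3364
Numerator Σ_{t=1}^{9}(y_t−ȳ)(y_{t+2}−ȳ) = 75.7392
Denominator Σ(y_t−ȳ)² = 235.4055
r_2 = 75.7392 / 235.4055 = 0.322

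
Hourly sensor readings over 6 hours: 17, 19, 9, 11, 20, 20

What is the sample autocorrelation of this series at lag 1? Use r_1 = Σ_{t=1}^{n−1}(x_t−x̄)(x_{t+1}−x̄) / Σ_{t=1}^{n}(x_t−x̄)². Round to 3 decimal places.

Mean x̄ = (17 + 19 + 9 + 11 + 20 + 20)/6 = 16.0000
Deviations from mean: 1.0000, 3.0000, -7.0000, -5.0000, 4.0000, 4.0000
Σ(x_t−x̄)(x_{t+1}−x̄) = (3.0000) + (-21.0000) + (35.0000) + (-20.0000) + (16.0000) = 13.0000
Denominator Σ(x_t−x̄)² = 116.0000
r_1 = 13.0000 / 116.0000 = 0.112

0.112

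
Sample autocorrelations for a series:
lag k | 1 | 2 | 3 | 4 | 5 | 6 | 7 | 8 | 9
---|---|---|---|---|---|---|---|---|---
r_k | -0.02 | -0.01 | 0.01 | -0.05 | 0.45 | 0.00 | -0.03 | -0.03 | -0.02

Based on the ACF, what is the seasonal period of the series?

5

The largest autocorrelation is r_5 = 0.45; the remaining lags stay at or below 0.01.
The dominant spike at lag 5 indicates a seasonal period of 5.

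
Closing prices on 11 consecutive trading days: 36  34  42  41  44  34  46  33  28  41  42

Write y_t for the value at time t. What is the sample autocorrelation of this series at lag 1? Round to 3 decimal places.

Mean ȳ = (36 + 34 + 42 + 41 + 44 + 34 + 46 + 33 + 28 + 41 + 42)/11 = 38.2727
Numerator Σ_{t=1}^{10}(y_t−ȳ)(y_{t+1}−ȳ) = -42.3471
Denominator Σ(y_t−ȳ)² = 310.1818
r_1 = -42.3471 / 310.1818 = -0.137

-0.137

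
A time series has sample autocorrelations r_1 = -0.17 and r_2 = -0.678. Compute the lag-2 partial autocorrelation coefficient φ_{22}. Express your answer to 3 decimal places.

-0.728

φ_{22} = (r_2 − r_1²) / (1 − r_1²)
r_1² = (-0.17)² = 0.0289
Numerator = -0.678 − 0.0289 = -0.7069; denominator = 1 − 0.0289 = 0.9711
φ_{22} = -0.7069 / 0.9711 = -0.728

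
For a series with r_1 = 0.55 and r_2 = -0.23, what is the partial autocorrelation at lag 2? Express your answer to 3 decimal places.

-0.763

φ_{22} = (r_2 − r_1²) / (1 − r_1²)
r_1² = (0.55)² = 0.3025
Numerator = -0.23 − 0.3025 = -0.5325; denominator = 1 − 0.3025 = 0.6975
φ_{22} = -0.5325 / 0.6975 = -0.763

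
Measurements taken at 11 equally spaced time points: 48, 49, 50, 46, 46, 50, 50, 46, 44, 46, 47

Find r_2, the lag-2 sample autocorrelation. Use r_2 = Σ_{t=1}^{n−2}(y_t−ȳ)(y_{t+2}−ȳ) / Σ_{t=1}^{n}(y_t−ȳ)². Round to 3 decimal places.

-0.486

Mean ȳ = (48 + 49 + 50 + 46 + 46 + 50 + 50 + 46 + 44 + 46 + 47)/11 = 47.4545
Numerator Σ_{t=1}^{9}(y_t−ȳ)(y_{t+2}−ȳ) = -20.7769
Denominator Σ(y_t−ȳ)² = 42.7273
r_2 = -20.7769 / 42.7273 = -0.486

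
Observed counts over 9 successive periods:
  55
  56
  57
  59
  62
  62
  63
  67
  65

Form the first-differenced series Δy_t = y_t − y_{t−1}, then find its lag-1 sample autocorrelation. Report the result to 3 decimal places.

-0.439

First differences Δy: 1, 1, 2, 3, 0, 1, 4, -2
Mean of differences = 1.2500
Numerator Σ(Δy_t−Δȳ)(Δy_{t+1}−Δȳ) = -10.3125
Denominator Σ(Δy_t−Δȳ)² = 23.5000
r_1(Δy) = -10.3125 / 23.5000 = -0.439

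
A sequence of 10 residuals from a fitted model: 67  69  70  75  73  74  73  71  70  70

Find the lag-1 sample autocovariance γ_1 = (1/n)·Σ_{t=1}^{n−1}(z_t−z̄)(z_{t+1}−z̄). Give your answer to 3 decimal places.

2.556

Mean z̄ = (67 + 69 + 70 + 75 + 73 + 74 + 73 + 71 + 70 + 70)/10 = 71.2000
Σ_{t=1}^{9}(z_t−z̄)(z_{t+1}−z̄) = 25.5600
γ_1 = 25.5600 / 10 = 2.556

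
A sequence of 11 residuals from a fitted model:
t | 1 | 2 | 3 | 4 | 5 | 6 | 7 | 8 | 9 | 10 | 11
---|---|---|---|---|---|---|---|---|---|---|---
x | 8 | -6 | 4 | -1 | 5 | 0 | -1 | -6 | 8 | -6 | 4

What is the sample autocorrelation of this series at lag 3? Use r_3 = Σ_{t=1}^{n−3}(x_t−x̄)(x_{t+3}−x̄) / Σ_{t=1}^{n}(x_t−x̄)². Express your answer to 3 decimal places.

-0.294

Mean x̄ = (8 − 6 + 4 − 1 + 5 + 0 − 1 − 6 + 8 − 6 + 4)/11 = 0.8182
Numerator Σ_{t=1}^{8}(x_t−x̄)(x_{t+3}−x̄) = -84.5537
Denominator Σ(x_t−x̄)² = 287.6364
r_3 = -84.5537 / 287.6364 = -0.294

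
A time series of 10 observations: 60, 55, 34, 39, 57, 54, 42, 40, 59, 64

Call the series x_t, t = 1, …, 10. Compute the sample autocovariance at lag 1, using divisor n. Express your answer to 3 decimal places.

Mean x̄ = (60 + 55 + 34 + 39 + 57 + 54 + 42 + 40 + 59 + 64)/10 = 50.4000
Σ_{t=1}^{9}(x_t−x̄)(x_{t+1}−x̄) = 188.8400
γ_1 = 188.8400 / 10 = 18.884

18.884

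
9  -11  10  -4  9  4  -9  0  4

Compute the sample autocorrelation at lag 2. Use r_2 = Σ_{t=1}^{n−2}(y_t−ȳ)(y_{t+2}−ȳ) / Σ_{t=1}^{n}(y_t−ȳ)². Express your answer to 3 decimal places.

Mean ȳ = (9 − 11 + 10 − 4 + 9 + 4 − 9 + 0 + 4)/9 = 1.3333
Numerator Σ_{t=1}^{7}(y_t−ȳ)(y_{t+2}−ȳ) = 74.1111
Denominator Σ(y_t−ȳ)² = 496.0000
r_2 = 74.1111 / 496.0000 = 0.149

0.149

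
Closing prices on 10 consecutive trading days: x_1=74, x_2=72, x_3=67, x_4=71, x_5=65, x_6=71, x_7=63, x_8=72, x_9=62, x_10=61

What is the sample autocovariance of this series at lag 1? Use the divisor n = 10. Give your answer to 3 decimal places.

Mean x̄ = (74 + 72 + 67 + 71 + 65 + 71 + 63 + 72 + 62 + 61)/10 = 67.8000
Σ_{t=1}^{9}(x_t−x̄)(x_{t+1}−x̄) = -18.2400
γ_1 = -18.2400 / 10 = -1.824

-1.824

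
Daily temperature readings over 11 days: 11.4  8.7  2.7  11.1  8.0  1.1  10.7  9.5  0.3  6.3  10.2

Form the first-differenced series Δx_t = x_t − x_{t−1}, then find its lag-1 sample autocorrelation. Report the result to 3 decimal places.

First differences Δx: -2.7, -6.0, 8.4, -3.1, -6.9, 9.6, -1.2, -9.2, 6.0, 3.9
Mean of differences = -0.1200
Numerator Σ(Δx_t−Δx̄)(Δx_{t+1}−Δx̄) = -137.6724
Denominator Σ(Δx_t−Δx̄)² = 400.3760
r_1(Δx) = -137.6724 / 400.3760 = -0.344

-0.344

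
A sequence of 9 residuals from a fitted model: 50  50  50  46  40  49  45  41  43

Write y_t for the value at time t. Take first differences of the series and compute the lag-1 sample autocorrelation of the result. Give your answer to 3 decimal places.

-0.409

First differences Δy: 0, 0, -4, -6, 9, -4, -4, 2
Mean of differences = -0.8750
Numerator Σ(Δy_t−Δȳ)(Δy_{t+1}−Δȳ) = -66.6406
Denominator Σ(Δy_t−Δȳ)² = 162.8750
r_1(Δy) = -66.6406 / 162.8750 = -0.409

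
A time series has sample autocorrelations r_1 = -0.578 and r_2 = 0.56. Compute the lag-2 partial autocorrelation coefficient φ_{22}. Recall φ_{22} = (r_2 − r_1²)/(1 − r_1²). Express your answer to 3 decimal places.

0.339

φ_{22} = (r_2 − r_1²) / (1 − r_1²)
r_1² = (-0.578)² = 0.334084
Numerator = 0.56 − 0.3341 = 0.2259; denominator = 1 − 0.3341 = 0.6659
φ_{22} = 0.2259 / 0.6659 = 0.339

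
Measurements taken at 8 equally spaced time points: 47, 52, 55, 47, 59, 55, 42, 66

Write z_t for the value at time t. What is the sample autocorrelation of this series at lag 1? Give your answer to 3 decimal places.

Mean z̄ = (47 + 52 + 55 + 47 + 59 + 55 + 42 + 66)/8 = 52.8750
Numerator Σ_{t=1}^{7}(z_t−z̄)(z_{t+1}−z̄) = -198.0156
Denominator Σ(z_t−z̄)² = 406.8750
r_1 = -198.0156 / 406.8750 = -0.487

-0.487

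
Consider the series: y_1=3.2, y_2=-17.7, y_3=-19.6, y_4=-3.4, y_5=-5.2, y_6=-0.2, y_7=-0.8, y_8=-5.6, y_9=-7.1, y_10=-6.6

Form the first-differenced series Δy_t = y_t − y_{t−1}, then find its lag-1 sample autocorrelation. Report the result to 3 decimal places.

-0.017

First differences Δy: -20.9, -1.9, 16.2, -1.8, 5.0, -0.6, -4.8, -1.5, 0.5
Mean of differences = -1.0889
Numerator Σ(Δy_t−Δȳ)(Δy_{t+1}−Δȳ) = -12.5435
Denominator Σ(Δy_t−Δȳ)² = 746.3289
r_1(Δy) = -12.5435 / 746.3289 = -0.017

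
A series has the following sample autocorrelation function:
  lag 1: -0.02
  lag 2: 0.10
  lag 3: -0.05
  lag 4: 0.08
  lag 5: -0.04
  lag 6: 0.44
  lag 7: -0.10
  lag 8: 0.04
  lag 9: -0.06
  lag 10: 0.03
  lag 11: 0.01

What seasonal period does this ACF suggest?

6

The largest autocorrelation is r_6 = 0.44; the remaining lags stay at or below 0.10.
The dominant spike at lag 6 indicates a seasonal period of 6.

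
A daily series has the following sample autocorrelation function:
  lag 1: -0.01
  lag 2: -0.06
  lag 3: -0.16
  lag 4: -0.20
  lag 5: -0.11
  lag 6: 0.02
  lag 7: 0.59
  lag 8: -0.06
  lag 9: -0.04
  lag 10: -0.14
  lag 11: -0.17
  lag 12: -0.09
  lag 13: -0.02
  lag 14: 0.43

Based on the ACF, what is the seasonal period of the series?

7

The largest autocorrelation is r_7 = 0.59, with a weaker echo at lag 14 (0.43); the remaining lags stay at or below 0.02.
The dominant spike at lag 7 indicates a seasonal period of 7.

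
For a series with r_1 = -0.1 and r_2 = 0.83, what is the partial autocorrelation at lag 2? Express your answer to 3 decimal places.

φ_{22} = (r_2 − r_1²) / (1 − r_1²)
r_1² = (-0.1)² = 0.01
Numerator = 0.83 − 0.0100 = 0.8200; denominator = 1 − 0.0100 = 0.9900
φ_{22} = 0.8200 / 0.9900 = 0.828

0.828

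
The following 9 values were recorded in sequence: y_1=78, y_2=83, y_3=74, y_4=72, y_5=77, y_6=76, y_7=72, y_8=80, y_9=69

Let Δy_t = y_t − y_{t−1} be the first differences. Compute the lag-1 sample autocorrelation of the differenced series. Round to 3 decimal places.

First differences Δy: 5, -9, -2, 5, -1, -4, 8, -11
Mean of differences = -1.1250
Numerator Σ(Δy_t−Δȳ)(Δy_{t+1}−Δȳ) = -162.6406
Denominator Σ(Δy_t−Δȳ)² = 326.8750
r_1(Δy) = -162.6406 / 326.8750 = -0.498

-0.498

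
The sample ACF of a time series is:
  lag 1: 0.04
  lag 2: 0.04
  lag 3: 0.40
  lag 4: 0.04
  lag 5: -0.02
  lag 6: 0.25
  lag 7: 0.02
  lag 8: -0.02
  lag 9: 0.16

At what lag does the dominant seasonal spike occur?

3

The largest autocorrelation is r_3 = 0.40, with weaker echoes at lags 6 (0.25) and 9 (0.16); the remaining lags stay at or below 0.04.
The dominant spike at lag 3 indicates a seasonal period of 3.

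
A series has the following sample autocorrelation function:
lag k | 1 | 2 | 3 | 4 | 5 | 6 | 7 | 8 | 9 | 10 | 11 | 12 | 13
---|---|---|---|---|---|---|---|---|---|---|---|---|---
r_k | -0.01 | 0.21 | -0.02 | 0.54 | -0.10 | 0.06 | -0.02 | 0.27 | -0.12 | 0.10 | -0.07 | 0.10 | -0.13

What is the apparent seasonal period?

4

The largest autocorrelation is r_4 = 0.54, with a weaker echo at lag 8 (0.27); the remaining lags stay at or below 0.21.
The dominant spike at lag 4 indicates a seasonal period of 4.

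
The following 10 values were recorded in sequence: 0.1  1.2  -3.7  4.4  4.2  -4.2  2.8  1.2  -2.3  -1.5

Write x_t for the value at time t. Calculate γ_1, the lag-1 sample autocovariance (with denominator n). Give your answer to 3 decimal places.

-2.831

Mean x̄ = (0.1 + 1.2 − 3.7 + 4.4 + 4.2 − 4.2 + 2.8 + 1.2 − 2.3 − 1.5)/10 = 0.2200
Σ_{t=1}^{9}(x_t−x̄)(x_{t+1}−x̄) = -28.3104
γ_1 = -28.3104 / 10 = -2.831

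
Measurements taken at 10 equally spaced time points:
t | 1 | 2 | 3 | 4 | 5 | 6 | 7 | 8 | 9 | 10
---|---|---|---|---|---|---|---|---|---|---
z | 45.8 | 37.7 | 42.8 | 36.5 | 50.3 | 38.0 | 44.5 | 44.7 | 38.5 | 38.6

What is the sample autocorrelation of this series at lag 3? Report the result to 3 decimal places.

-0.245

Mean z̄ = (45.8 + 37.7 + 42.8 + 36.5 + 50.3 + 38.0 + 44.5 + 44.7 + 38.5 + 38.6)/10 = 41.7400
Numerator Σ_{t=1}^{7}(z_t−z̄)(z_{t+3}−z̄) = -45.4948
Denominator Σ(z_t−z̄)² = 185.3840
r_3 = -45.4948 / 185.3840 = -0.245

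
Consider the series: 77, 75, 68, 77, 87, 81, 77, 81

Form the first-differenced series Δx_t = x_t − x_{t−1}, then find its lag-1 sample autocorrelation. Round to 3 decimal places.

-0.042

First differences Δx: -2, -7, 9, 10, -6, -4, 4
Mean of differences = 0.5714
Numerator Σ(Δx_t−Δx̄)(Δx_{t+1}−Δx̄) = -12.4694
Denominator Σ(Δx_t−Δx̄)² = 299.7143
r_1(Δx) = -12.4694 / 299.7143 = -0.042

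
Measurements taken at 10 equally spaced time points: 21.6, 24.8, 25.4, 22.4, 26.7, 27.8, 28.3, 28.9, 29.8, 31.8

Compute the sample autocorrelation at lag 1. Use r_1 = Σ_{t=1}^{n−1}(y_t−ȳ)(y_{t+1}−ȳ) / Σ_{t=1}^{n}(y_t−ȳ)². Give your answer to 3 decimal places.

0.485

Mean ȳ = (21.6 + 24.8 + 25.4 + 22.4 + 26.7 + 27.8 + 28.3 + 28.9 + 29.8 + 31.8)/10 = 26.7500
Numerator Σ_{t=1}^{9}(y_t−ȳ)(y_{t+1}−ȳ) = 45.6325
Denominator Σ(y_t−ȳ)² = 94.0050
r_1 = 45.6325 / 94.0050 = 0.485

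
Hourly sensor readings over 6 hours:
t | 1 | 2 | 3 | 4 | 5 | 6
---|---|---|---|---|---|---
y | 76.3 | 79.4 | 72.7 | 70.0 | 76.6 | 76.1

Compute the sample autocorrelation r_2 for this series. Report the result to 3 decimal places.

Mean ȳ = (76.3 + 79.4 + 72.7 + 70.0 + 76.6 + 76.1)/6 = 75.1833
Deviations from mean: 1.1167, 4.2167, -2.4833, -5.1833, 1.4167, 0.9167
Σ(y_t−ȳ)(y_{t+2}−ȳ) = (-2.7731) + (-21.8564) + (-3.5181) + (-4.7514) = -32.8989
Denominator Σ(y_t−ȳ)² = 54.9083
r_2 = -32.8989 / 54.9083 = -0.599

-0.599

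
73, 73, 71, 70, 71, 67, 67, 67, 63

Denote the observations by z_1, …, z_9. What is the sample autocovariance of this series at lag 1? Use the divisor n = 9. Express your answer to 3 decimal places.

4.850

Mean z̄ = (73 + 73 + 71 + 70 + 71 + 67 + 67 + 67 + 63)/9 = 69.1111
Σ_{t=1}^{8}(z_t−z̄)(z_{t+1}−z̄) = 43.6543
γ_1 = 43.6543 / 9 = 4.850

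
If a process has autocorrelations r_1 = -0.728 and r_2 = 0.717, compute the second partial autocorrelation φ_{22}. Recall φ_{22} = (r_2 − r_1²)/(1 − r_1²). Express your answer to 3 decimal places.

φ_{22} = (r_2 − r_1²) / (1 − r_1²)
r_1² = (-0.728)² = 0.529984
Numerator = 0.717 − 0.5300 = 0.1870; denominator = 1 − 0.5300 = 0.4700
φ_{22} = 0.1870 / 0.4700 = 0.398

0.398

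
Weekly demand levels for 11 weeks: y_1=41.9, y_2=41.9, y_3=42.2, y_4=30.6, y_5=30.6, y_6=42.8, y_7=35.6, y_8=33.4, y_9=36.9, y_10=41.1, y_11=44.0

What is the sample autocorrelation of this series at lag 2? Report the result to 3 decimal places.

-0.386

Mean ȳ = (41.9 + 41.9 + 42.2 + 30.6 + 30.6 + 42.8 + 35.6 + 33.4 + 36.9 + 41.1 + 44.0)/11 = 38.2727
Numerator Σ_{t=1}^{9}(y_t−ȳ)(y_{t+2}−ȳ) = -97.9779
Denominator Σ(y_t−ȳ)² = 253.5418
r_2 = -97.9779 / 253.5418 = -0.386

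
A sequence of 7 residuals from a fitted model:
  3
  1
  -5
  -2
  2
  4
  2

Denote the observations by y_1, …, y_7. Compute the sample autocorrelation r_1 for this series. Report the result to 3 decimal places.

Mean ȳ = (3 + 1 − 5 − 2 + 2 + 4 + 2)/7 = 0.7143
Deviations from mean: 2.2857, 0.2857, -5.7143, -2.7143, 1.2857, 3.2857, 1.2857
Σ(y_t−ȳ)(y_{t+1}−ȳ) = (0.6531) + (-1.6327) + (15.5102) + (-3.4898) + (4.2245) + (4.2245) = 19.4898
Denominator Σ(y_t−ȳ)² = 59.4286
r_1 = 19.4898 / 59.4286 = 0.328

0.328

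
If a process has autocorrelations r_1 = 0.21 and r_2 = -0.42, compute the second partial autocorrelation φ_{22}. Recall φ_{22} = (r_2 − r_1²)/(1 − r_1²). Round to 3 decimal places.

φ_{22} = (r_2 − r_1²) / (1 − r_1²)
r_1² = (0.21)² = 0.0441
Numerator = -0.42 − 0.0441 = -0.4641; denominator = 1 − 0.0441 = 0.9559
φ_{22} = -0.4641 / 0.9559 = -0.486

-0.486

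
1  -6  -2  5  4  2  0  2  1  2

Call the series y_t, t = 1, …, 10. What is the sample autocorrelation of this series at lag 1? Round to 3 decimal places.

Mean ȳ = (1 − 6 − 2 + 5 + 4 + 2 + 0 + 2 + 1 + 2)/10 = 0.9000
Numerator Σ_{t=1}^{9}(y_t−ȳ)(y_{t+1}−ȳ) = 21.7900
Denominator Σ(y_t−ȳ)² = 86.9000
r_1 = 21.7900 / 86.9000 = 0.251

0.251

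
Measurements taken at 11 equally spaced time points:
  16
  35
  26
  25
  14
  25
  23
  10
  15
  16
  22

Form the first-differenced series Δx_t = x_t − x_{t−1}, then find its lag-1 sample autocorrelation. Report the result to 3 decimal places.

First differences Δx: 19, -9, -1, -11, 11, -2, -13, 5, 1, 6
Mean of differences = 0.6000
Numerator Σ(Δx_t−Δx̄)(Δx_{t+1}−Δx̄) = -310.9600
Denominator Σ(Δx_t−Δx̄)² = 916.4000
r_1(Δx) = -310.9600 / 916.4000 = -0.339

-0.339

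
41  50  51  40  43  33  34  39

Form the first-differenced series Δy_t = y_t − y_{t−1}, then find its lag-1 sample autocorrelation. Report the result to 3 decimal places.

First differences Δy: 9, 1, -11, 3, -10, 1, 5
Mean of differences = -0.2857
Numerator Σ(Δy_t−Δȳ)(Δy_{t+1}−Δȳ) = -74.6531
Denominator Σ(Δy_t−Δȳ)² = 337.4286
r_1(Δy) = -74.6531 / 337.4286 = -0.221

-0.221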